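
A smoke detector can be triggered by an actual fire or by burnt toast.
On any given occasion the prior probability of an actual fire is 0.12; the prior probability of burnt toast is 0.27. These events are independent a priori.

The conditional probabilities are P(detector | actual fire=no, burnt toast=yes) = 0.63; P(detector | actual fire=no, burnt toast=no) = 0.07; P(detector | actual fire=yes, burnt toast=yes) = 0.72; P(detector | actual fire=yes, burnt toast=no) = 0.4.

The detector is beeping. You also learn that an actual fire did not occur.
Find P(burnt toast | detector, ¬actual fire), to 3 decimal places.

P(detector | ¬actual fire) = 0.07*0.73 + 0.63*0.27 = 0.051100 + 0.170100 = 0.221200
The burnt toast-present share is 0.63*0.27 = 0.170100.
P(burnt toast | detector, ¬actual fire) = 0.170100 / 0.221200 ≈ 0.769

P(burnt toast | detector, ¬actual fire) ≈ 0.769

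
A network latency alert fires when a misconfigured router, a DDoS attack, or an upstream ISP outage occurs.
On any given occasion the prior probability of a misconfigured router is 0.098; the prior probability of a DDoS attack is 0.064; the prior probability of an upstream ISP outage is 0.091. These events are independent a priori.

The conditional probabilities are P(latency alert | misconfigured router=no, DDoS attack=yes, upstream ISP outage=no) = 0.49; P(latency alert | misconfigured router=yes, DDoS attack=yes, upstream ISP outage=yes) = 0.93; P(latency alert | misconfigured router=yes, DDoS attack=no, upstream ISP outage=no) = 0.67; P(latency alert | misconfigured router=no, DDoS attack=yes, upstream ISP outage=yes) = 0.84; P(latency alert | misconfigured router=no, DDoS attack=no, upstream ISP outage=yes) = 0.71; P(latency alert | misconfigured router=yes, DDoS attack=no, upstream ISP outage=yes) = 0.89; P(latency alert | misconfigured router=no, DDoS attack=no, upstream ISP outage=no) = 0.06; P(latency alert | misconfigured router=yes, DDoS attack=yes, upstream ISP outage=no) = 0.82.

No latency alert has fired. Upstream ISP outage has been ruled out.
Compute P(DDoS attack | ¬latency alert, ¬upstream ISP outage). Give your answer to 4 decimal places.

P(DDoS attack | ¬latency alert, ¬upstream ISP outage) ≈ 0.0358

P(¬latency alert | ¬upstream ISP outage) = 0.94·0.902·0.936 + 0.51·0.902·0.064 + 0.33·0.098·0.936 + 0.18·0.098·0.064 = 0.793616 + 0.029441 + 0.030270 + 0.001129 = 0.854456
Restricting to configurations with DDoS attack present: 0.029441 + 0.001129 = 0.030570.
Hence the posterior is 0.030570/0.854456 ≈ 0.0358.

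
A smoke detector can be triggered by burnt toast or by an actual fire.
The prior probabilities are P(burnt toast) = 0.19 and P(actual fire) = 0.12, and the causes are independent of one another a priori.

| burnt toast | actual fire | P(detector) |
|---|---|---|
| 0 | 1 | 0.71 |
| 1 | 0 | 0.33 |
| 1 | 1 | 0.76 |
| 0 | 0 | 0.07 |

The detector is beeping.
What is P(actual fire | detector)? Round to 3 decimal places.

P(detector) = 0.07×0.81×0.88 + 0.71×0.81×0.12 + 0.33×0.19×0.88 + 0.76×0.19×0.12 = 0.049896 + 0.069012 + 0.055176 + 0.017328 = 0.191412
Restricting to configurations with actual fire present: 0.069012 + 0.017328 = 0.086340.
So P(actual fire | detector) = 0.086340/0.191412 ≈ 0.451.

P(actual fire | detector) ≈ 0.451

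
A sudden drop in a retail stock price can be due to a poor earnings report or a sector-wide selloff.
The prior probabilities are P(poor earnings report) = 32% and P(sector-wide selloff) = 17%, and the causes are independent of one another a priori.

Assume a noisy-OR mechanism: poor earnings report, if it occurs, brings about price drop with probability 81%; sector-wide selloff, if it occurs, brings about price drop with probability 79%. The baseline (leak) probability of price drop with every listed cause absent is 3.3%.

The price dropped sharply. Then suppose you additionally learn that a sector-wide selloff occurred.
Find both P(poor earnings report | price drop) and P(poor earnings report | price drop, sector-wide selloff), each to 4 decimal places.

Under noisy-OR, P(price drop | causes) = 1 − (1−0.033)·∏(1−qᵢ) over the active causes.
P(price drop) = 0.033*0.68*0.83 + 0.79693*0.68*0.17 + 0.81627*0.32*0.83 + 0.961417*0.32*0.17 = 0.018625 + 0.092125 + 0.216801 + 0.052301 = 0.379852
Of this, 0.269102 comes from 0.216801 + 0.052301 (the poor earnings report=true cases).
Hence the posterior is 0.269102/0.379852 ≈ 0.7084.

With the extra evidence:
Weight on poor earnings report=true, given the evidence: 0.961417·0.32 = 0.307653
Normalizer over all consistent configurations: 0.79693·0.68 + 0.961417·0.32 = 0.849565
Posterior = 0.307653 / 0.849565 ≈ 0.3621

P(poor earnings report | price drop) ≈ 0.7084; P(poor earnings report | price drop, sector-wide selloff) ≈ 0.3621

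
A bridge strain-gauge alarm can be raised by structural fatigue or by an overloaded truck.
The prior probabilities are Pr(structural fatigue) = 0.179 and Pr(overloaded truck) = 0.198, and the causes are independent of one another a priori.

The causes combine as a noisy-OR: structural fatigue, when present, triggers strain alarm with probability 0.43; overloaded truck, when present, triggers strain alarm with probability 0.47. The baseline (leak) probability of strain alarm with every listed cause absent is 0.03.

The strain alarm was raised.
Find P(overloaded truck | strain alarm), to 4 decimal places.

Under noisy-OR, P(strain alarm | causes) = 1 − (1−0.03)·∏(1−qᵢ) over the active causes.
P(strain alarm) = 0.03·0.821·0.802 + 0.4859·0.821·0.198 + 0.4471·0.179·0.802 + 0.706963·0.179·0.198 = 0.019753 + 0.078987 + 0.064185 + 0.025056 = 0.187981
The overloaded truck-present share is 0.078987 + 0.025056 = 0.104043.
So P(overloaded truck | strain alarm) = 0.104043/0.187981 ≈ 0.5535.

P(overloaded truck | strain alarm) ≈ 0.5535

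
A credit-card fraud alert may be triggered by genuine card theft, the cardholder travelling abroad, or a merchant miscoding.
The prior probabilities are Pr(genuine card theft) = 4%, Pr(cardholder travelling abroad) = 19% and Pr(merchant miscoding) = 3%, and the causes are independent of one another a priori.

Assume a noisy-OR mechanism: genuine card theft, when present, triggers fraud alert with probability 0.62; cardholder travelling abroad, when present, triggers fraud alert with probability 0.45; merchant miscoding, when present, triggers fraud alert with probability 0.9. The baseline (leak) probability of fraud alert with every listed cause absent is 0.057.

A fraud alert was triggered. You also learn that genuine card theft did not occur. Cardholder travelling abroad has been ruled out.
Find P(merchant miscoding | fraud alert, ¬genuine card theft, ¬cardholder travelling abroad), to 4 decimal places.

Under noisy-OR, P(fraud alert | causes) = 1 − (1−0.057)·∏(1−qᵢ) over the active causes.
Numerator (weight on configurations with merchant miscoding): 0.9057·0.03 = 0.027171
Normalizer over all consistent configurations: 0.057·0.97 + 0.9057·0.03 = 0.082461
P(merchant miscoding | fraud alert, ¬genuine card theft, ¬cardholder travelling abroad) = 0.027171/0.082461 ≈ 0.3295

P(merchant miscoding | fraud alert, ¬genuine card theft, ¬cardholder travelling abroad) ≈ 0.3295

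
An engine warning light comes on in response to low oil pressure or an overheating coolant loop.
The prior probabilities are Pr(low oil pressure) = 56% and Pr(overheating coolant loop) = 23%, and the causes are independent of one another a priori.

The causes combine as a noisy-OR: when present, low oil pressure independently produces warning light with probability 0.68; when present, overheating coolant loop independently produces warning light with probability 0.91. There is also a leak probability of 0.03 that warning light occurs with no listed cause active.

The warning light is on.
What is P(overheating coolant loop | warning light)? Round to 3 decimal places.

Under noisy-OR, P(warning light | causes) = 1 − (1−0.03)·∏(1−qᵢ) over the active causes.
Numerator (weight on configurations with overheating coolant loop): 0.092365 + 0.125202 = 0.217567
Normalizer over all consistent configurations: 0.03·0.44·0.77 + 0.9127·0.44·0.23 + 0.6896·0.56·0.77 + 0.972064·0.56·0.23 = 0.525087
P(overheating coolant loop | warning light) = 0.217567/0.525087 ≈ 0.414

P(overheating coolant loop | warning light) ≈ 0.414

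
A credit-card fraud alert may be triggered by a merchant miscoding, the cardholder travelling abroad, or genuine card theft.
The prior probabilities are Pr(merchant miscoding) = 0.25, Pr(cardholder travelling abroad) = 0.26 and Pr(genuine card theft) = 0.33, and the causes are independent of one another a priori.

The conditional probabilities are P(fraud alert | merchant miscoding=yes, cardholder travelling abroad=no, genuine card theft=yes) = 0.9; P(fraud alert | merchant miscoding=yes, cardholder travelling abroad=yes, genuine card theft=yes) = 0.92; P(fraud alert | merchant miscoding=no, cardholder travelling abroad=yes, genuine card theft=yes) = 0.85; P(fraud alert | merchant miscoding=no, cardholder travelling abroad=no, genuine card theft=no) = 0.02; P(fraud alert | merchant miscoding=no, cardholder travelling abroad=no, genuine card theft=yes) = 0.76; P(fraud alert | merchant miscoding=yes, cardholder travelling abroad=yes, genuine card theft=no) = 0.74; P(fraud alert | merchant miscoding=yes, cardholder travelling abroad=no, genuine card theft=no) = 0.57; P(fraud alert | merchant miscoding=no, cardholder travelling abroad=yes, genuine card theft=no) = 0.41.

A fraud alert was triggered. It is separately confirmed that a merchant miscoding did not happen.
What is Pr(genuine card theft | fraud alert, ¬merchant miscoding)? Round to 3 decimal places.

Pr(genuine card theft | fraud alert, ¬merchant miscoding) ≈ 0.761

Enumerate the 4 (cardholder travelling abroad, genuine card theft) configurations and weight by the priors:
  P(fraud alert | ¬merchant miscoding) = 0.02*0.74*0.67 + 0.76*0.74*0.33 + 0.41*0.26*0.67 + 0.85*0.26*0.33
        = 0.009916 + 0.185592 + 0.071422 + 0.072930 = 0.339860
Configurations with genuine card theft contribute 0.258522, so
  P(genuine card theft | fraud alert, ¬merchant miscoding) = 0.258522 / 0.339860 ≈ 0.761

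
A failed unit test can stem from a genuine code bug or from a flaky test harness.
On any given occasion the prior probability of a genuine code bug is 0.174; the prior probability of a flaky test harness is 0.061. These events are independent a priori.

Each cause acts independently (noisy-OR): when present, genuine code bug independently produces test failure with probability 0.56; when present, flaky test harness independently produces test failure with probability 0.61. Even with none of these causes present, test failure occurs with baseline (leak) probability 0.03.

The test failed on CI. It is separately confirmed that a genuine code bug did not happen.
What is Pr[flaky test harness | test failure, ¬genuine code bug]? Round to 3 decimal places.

Under noisy-OR, P(test failure | causes) = 1 − (1−0.03)·∏(1−qᵢ) over the active causes.
P(test failure | ¬genuine code bug) = 0.03·0.939 + 0.6217·0.061 = 0.028170 + 0.037924 = 0.066094
Of this, 0.037924 comes from 0.6217·0.061 (the flaky test harness=true cases).
P(flaky test harness | test failure, ¬genuine code bug) = 0.037924 / 0.066094 ≈ 0.574

Pr[flaky test harness | test failure, ¬genuine code bug] ≈ 0.574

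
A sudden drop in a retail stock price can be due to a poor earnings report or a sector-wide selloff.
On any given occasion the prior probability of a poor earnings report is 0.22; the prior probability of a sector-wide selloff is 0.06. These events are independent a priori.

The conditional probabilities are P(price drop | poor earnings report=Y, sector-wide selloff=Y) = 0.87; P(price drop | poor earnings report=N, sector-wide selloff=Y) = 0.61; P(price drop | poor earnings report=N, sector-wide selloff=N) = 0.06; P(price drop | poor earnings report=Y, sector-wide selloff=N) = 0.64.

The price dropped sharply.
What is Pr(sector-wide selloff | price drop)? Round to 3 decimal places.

P(price drop) = 0.06*0.78*0.94 + 0.61*0.78*0.06 + 0.64*0.22*0.94 + 0.87*0.22*0.06 = 0.043992 + 0.028548 + 0.132352 + 0.011484 = 0.216376
Of this, 0.040032 comes from 0.028548 + 0.011484 (the sector-wide selloff=true cases).
P(sector-wide selloff | price drop) = 0.040032 / 0.216376 ≈ 0.185

Pr(sector-wide selloff | price drop) ≈ 0.185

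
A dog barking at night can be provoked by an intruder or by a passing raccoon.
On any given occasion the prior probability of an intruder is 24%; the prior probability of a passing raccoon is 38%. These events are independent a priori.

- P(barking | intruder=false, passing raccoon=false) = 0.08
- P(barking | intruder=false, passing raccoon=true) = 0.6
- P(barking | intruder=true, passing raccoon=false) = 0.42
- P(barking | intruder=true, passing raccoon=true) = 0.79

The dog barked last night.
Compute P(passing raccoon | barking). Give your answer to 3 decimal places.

Numerator (weight on configurations with passing raccoon): 0.173280 + 0.072048 = 0.245328
Denominator P(barking): 0.08*0.76*0.62 + 0.6*0.76*0.38 + 0.42*0.24*0.62 + 0.79*0.24*0.38 = 0.345520
Posterior = 0.245328 / 0.345520 ≈ 0.710

P(passing raccoon | barking) ≈ 0.710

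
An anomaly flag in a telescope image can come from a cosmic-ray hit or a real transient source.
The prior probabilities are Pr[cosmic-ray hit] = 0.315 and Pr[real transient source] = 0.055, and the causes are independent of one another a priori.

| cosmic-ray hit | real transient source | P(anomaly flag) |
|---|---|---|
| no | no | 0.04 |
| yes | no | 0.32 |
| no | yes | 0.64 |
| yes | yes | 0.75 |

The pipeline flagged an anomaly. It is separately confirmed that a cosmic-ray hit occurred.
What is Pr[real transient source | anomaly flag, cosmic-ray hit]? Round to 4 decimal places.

Pr[real transient source | anomaly flag, cosmic-ray hit] ≈ 0.1200

Weight on real transient source=true, given the evidence: 0.75×0.055 = 0.041250
The normalizing constant is 0.32×0.945 + 0.75×0.055 = 0.343650
P(real transient source | anomaly flag, cosmic-ray hit) = 0.041250/0.343650 ≈ 0.1200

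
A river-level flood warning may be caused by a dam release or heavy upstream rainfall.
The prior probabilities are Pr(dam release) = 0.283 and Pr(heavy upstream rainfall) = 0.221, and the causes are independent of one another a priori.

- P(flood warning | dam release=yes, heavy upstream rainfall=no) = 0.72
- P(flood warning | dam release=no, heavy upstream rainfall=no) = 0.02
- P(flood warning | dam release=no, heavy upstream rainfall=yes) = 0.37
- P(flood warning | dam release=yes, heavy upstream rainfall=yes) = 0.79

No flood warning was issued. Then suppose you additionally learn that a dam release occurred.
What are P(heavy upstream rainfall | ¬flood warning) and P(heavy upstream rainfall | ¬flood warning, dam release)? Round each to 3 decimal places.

P(heavy upstream rainfall | ¬flood warning) ≈ 0.156; P(heavy upstream rainfall | ¬flood warning, dam release) ≈ 0.175

By total probability over the 4 (dam release, heavy upstream rainfall) configurations:
  P(¬flood warning) = 0.98·0.717·0.779 + 0.63·0.717·0.221 + 0.28·0.283·0.779 + 0.21·0.283·0.221
        = 0.547372 + 0.099828 + 0.061728 + 0.013134 = 0.722062
Configurations with heavy upstream rainfall contribute 0.112962, so
  P(heavy upstream rainfall | ¬flood warning) = 0.112962 / 0.722062 ≈ 0.156

With the extra evidence:
By total probability over both values of heavy upstream rainfall:
  P(¬flood warning | dam release) = 0.28*0.779 + 0.21*0.221
        = 0.218120 + 0.046410 = 0.264530
The terms with heavy upstream rainfall present sum to 0.046410, so
  P(heavy upstream rainfall | ¬flood warning, dam release) = 0.046410 / 0.264530 ≈ 0.175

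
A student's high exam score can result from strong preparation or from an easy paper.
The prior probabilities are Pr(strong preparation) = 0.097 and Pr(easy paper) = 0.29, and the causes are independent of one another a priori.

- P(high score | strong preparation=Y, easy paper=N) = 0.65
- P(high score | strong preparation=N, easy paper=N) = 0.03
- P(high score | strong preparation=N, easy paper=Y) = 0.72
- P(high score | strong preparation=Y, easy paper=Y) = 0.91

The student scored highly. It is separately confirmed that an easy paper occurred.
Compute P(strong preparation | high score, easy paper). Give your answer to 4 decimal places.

P(high score | easy paper) = 0.72·0.903 + 0.91·0.097 = 0.650160 + 0.088270 = 0.738430
Restricting to configurations with strong preparation present: 0.91·0.097 = 0.088270.
So P(strong preparation | high score, easy paper) = 0.088270/0.738430 ≈ 0.1195.

P(strong preparation | high score, easy paper) ≈ 0.1195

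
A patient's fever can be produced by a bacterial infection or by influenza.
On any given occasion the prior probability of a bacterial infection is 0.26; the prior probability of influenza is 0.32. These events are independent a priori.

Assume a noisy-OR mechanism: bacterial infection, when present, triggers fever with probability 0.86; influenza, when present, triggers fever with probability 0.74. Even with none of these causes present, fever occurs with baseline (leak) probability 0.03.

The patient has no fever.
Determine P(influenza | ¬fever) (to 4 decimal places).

P(influenza | ¬fever) ≈ 0.1090

Under noisy-OR, P(fever | causes) = 1 − (1−0.03)·∏(1−qᵢ) over the active causes.
Sum P(¬fever|·) weighted by the priors over the 4 (bacterial infection, influenza) configurations:
  P(¬fever) = 0.97*0.74*0.68 + 0.2522*0.74*0.32 + 0.1358*0.26*0.68 + 0.035308*0.26*0.32
        = 0.488104 + 0.059721 + 0.024009 + 0.002938 = 0.574772
Configurations with influenza contribute 0.062659, so
  P(influenza | ¬fever) = 0.062659 / 0.574772 ≈ 0.1090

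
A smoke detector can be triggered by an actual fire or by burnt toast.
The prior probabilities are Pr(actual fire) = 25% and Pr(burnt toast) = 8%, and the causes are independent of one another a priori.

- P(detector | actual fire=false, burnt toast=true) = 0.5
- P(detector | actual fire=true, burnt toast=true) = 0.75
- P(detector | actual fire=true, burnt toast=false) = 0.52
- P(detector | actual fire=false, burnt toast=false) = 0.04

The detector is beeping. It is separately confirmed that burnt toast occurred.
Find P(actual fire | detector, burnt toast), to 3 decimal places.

P(actual fire | detector, burnt toast) ≈ 0.333

Sum P(detector|·) weighted by the priors over both values of actual fire:
  P(detector | burnt toast) = 0.5*0.75 + 0.75*0.25
        = 0.375000 + 0.187500 = 0.562500
Configurations with actual fire contribute 0.187500, so
  P(actual fire | detector, burnt toast) = 0.187500 / 0.562500 ≈ 0.333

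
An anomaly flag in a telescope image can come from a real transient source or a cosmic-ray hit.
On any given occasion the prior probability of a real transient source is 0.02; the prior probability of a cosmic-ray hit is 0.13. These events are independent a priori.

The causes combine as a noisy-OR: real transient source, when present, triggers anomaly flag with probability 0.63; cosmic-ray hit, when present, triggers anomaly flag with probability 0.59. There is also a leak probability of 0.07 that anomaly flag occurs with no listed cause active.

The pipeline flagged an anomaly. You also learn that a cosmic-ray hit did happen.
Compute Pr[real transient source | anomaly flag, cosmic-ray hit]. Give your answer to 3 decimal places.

Pr[real transient source | anomaly flag, cosmic-ray hit] ≈ 0.028

Under noisy-OR, P(anomaly flag | causes) = 1 − (1−0.07)·∏(1−qᵢ) over the active causes.
By total probability over both values of real transient source:
  P(anomaly flag | cosmic-ray hit) = 0.6187*0.98 + 0.858919*0.02
        = 0.606326 + 0.017178 = 0.623504
Configurations with real transient source contribute 0.017178, so
  P(real transient source | anomaly flag, cosmic-ray hit) = 0.017178 / 0.623504 ≈ 0.028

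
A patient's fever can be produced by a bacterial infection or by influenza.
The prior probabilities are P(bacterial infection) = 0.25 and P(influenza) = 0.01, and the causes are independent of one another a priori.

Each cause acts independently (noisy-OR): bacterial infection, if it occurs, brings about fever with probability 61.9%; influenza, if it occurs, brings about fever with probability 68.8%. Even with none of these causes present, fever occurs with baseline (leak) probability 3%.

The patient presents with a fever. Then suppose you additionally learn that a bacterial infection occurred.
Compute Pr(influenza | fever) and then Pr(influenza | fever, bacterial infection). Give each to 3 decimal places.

Under noisy-OR, P(fever | causes) = 1 − (1−0.03)·∏(1−qᵢ) over the active causes.
Weight on influenza=true, given the evidence: 0.005230 + 0.002212 = 0.007442
Denominator P(fever): 0.03×0.75×0.99 + 0.69736×0.75×0.01 + 0.63043×0.25×0.99 + 0.884694×0.25×0.01 = 0.185748
P(influenza | fever) = 0.007442/0.185748 ≈ 0.040

With the extra evidence:
For the numerator, keep only influenza=true terms: 0.884694×0.01 = 0.008847
The normalizing constant is 0.63043×0.99 + 0.884694×0.01 = 0.632973
P(influenza | fever, bacterial infection) = 0.008847/0.632973 ≈ 0.014
Conditioning on bacterial infection lowers the posterior on influenza: the classic explaining-away effect in a common-effect structure.

Pr(influenza | fever) ≈ 0.040; Pr(influenza | fever, bacterial infection) ≈ 0.014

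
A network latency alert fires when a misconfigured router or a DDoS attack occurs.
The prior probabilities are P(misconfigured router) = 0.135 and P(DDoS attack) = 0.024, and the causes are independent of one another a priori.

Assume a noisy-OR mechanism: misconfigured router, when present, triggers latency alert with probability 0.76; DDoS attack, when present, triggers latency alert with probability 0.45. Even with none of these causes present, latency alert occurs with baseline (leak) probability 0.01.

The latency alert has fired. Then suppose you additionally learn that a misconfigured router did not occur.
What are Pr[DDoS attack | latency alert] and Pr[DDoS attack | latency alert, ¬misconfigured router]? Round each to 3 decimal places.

Under noisy-OR, P(latency alert | causes) = 1 − (1−0.01)·∏(1−qᵢ) over the active causes.
P(latency alert) = 0.01×0.865×0.976 + 0.4555×0.865×0.024 + 0.7624×0.135×0.976 + 0.86932×0.135×0.024 = 0.008442 + 0.009456 + 0.100454 + 0.002817 = 0.121169
Restricting to configurations with DDoS attack present: 0.009456 + 0.002817 = 0.012273.
So P(DDoS attack | latency alert) = 0.012273/0.121169 ≈ 0.101.

Now condition on the additional information:
By total probability over both values of DDoS attack:
  P(latency alert | ¬misconfigured router) = 0.01×0.976 + 0.4555×0.024
        = 0.009760 + 0.010932 = 0.020692
The terms with DDoS attack present sum to 0.010932, so
  P(DDoS attack | latency alert, ¬misconfigured router) = 0.010932 / 0.020692 ≈ 0.528

Pr[DDoS attack | latency alert] ≈ 0.101; Pr[DDoS attack | latency alert, ¬misconfigured router] ≈ 0.528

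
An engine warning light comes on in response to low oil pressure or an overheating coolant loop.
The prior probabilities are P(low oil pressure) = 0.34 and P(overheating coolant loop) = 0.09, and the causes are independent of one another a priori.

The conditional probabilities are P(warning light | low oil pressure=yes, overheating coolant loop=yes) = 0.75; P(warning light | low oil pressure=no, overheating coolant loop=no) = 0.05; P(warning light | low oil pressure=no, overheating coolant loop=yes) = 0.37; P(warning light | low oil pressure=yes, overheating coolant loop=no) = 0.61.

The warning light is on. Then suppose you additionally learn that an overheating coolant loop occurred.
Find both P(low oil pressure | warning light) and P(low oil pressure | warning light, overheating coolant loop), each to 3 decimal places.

P(warning light) = 0.05*0.66*0.91 + 0.37*0.66*0.09 + 0.61*0.34*0.91 + 0.75*0.34*0.09 = 0.030030 + 0.021978 + 0.188734 + 0.022950 = 0.263692
The low oil pressure-present share is 0.188734 + 0.022950 = 0.211684.
So P(low oil pressure | warning light) = 0.211684/0.263692 ≈ 0.803.

Now condition on the additional information:
For the numerator, keep only low oil pressure=true terms: 0.75·0.34 = 0.255000
Normalizer over all consistent configurations: 0.37·0.66 + 0.75·0.34 = 0.499200
P(low oil pressure | warning light, overheating coolant loop) = 0.255000/0.499200 ≈ 0.511
Conditioning on overheating coolant loop lowers the posterior on low oil pressure: the classic explaining-away effect in a common-effect structure.

P(low oil pressure | warning light) ≈ 0.803; P(low oil pressure | warning light, overheating coolant loop) ≈ 0.511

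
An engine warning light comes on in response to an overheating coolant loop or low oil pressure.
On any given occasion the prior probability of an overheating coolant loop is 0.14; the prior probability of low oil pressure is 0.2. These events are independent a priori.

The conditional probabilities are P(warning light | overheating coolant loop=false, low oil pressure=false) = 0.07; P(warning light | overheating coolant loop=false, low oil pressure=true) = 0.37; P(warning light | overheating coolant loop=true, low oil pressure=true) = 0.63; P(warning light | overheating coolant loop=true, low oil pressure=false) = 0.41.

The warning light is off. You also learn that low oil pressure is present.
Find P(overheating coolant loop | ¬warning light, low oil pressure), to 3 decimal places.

Sum P(¬warning light|·) weighted by the priors over both values of overheating coolant loop:
  P(¬warning light | low oil pressure) = 0.63·0.86 + 0.37·0.14
        = 0.541800 + 0.051800 = 0.593600
Keeping only the overheating coolant loop-present terms gives 0.051800, so
  P(overheating coolant loop | ¬warning light, low oil pressure) = 0.051800 / 0.593600 ≈ 0.087

P(overheating coolant loop | ¬warning light, low oil pressure) ≈ 0.087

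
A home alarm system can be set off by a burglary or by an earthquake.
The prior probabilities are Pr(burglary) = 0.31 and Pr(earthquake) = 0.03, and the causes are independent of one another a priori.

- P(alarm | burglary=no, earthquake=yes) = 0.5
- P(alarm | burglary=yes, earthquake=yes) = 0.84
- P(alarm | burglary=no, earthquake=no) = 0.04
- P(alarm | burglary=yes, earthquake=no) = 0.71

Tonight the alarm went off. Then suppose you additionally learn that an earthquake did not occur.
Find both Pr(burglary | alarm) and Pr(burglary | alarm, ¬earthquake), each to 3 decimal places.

Pr(burglary | alarm) ≈ 0.856; Pr(burglary | alarm, ¬earthquake) ≈ 0.889

Numerator (weight on configurations with burglary): 0.213497 + 0.007812 = 0.221309
The normalizing constant is 0.04×0.69×0.97 + 0.5×0.69×0.03 + 0.71×0.31×0.97 + 0.84×0.31×0.03 = 0.258431
P(burglary | alarm) = 0.221309/0.258431 ≈ 0.856

Now condition on the additional information:
Weight on burglary=true, given the evidence: 0.71·0.31 = 0.220100
Denominator P(alarm | ¬earthquake): 0.04·0.69 + 0.71·0.31 = 0.247700
P(burglary | alarm, ¬earthquake) = 0.220100/0.247700 ≈ 0.889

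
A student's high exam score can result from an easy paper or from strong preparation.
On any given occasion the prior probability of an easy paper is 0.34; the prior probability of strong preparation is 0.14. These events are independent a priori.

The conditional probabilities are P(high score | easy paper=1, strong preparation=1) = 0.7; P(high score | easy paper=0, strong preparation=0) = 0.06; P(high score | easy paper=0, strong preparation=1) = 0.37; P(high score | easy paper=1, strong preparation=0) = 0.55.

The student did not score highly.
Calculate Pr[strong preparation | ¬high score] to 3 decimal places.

Numerator (weight on configurations with strong preparation): 0.058212 + 0.014280 = 0.072492
Normalizer over all consistent configurations: 0.94×0.66×0.86 + 0.63×0.66×0.14 + 0.45×0.34×0.86 + 0.3×0.34×0.14 = 0.737616
Posterior = 0.072492 / 0.737616 ≈ 0.098

Pr[strong preparation | ¬high score] ≈ 0.098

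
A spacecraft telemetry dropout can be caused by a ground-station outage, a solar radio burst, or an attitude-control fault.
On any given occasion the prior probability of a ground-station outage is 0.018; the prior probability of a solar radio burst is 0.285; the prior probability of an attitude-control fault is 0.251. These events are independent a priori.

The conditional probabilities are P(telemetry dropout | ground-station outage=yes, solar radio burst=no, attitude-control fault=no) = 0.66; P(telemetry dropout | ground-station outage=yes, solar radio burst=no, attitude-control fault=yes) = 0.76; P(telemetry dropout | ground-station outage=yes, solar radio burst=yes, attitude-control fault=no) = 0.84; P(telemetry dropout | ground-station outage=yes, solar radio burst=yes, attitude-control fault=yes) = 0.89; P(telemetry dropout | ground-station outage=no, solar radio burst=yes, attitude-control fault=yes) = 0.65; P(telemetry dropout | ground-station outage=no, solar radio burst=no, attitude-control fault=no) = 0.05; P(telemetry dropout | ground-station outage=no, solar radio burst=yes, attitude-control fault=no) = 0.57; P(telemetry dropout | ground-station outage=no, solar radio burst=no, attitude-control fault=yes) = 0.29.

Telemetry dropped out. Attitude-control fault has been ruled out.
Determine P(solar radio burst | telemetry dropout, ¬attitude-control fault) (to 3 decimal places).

P(solar radio burst | telemetry dropout, ¬attitude-control fault) ≈ 0.790

Enumerate the 4 (ground-station outage, solar radio burst) configurations and weight by the priors:
  P(telemetry dropout | ¬attitude-control fault) = 0.05*0.982*0.715 + 0.57*0.982*0.285 + 0.66*0.018*0.715 + 0.84*0.018*0.285
        = 0.035106 + 0.159526 + 0.008494 + 0.004309 = 0.207435
Keeping only the solar radio burst-present terms gives 0.163835, so
  P(solar radio burst | telemetry dropout, ¬attitude-control fault) = 0.163835 / 0.207435 ≈ 0.790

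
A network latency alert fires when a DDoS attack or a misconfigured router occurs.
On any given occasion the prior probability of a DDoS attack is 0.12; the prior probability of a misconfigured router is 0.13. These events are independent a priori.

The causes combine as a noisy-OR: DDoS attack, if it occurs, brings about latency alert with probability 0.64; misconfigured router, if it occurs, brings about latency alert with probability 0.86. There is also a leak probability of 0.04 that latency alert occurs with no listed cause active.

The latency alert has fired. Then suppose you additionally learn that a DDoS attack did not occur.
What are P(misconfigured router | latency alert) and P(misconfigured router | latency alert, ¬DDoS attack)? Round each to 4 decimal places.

Under noisy-OR, P(latency alert | causes) = 1 − (1−0.04)·∏(1−qᵢ) over the active causes.
Numerator (weight on configurations with misconfigured router): 0.099025 + 0.014845 = 0.113870
The normalizing constant is 0.04×0.88×0.87 + 0.8656×0.88×0.13 + 0.6544×0.12×0.87 + 0.951616×0.12×0.13 = 0.212813
Posterior = 0.113870 / 0.212813 ≈ 0.5351

Now also conditioning on DDoS attack≠true:
For the numerator, keep only misconfigured router=true terms: 0.8656·0.13 = 0.112528
The normalizing constant is 0.04·0.87 + 0.8656·0.13 = 0.147328
P(misconfigured router | latency alert, ¬DDoS attack) = 0.112528/0.147328 ≈ 0.7638
Ruling out DDoS attack raises the posterior on misconfigured router — the flip side of explaining away.

P(misconfigured router | latency alert) ≈ 0.5351; P(misconfigured router | latency alert, ¬DDoS attack) ≈ 0.7638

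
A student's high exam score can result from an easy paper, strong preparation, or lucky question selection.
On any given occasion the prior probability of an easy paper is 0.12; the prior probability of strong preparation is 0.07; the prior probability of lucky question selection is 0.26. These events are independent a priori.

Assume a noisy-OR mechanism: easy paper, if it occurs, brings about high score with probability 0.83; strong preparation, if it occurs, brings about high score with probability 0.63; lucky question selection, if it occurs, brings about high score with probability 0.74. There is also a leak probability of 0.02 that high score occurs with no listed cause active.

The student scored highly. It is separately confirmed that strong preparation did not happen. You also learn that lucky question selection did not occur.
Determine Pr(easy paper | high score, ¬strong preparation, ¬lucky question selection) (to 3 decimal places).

Pr(easy paper | high score, ¬strong preparation, ¬lucky question selection) ≈ 0.850

Under noisy-OR, P(high score | causes) = 1 − (1−0.02)·∏(1−qᵢ) over the active causes.
P(high score | ¬strong preparation, ¬lucky question selection) = 0.02·0.88 + 0.8334·0.12 = 0.017600 + 0.100008 = 0.117608
Of this, 0.100008 comes from 0.8334·0.12 (the easy paper=true cases).
Hence the posterior is 0.100008/0.117608 ≈ 0.850.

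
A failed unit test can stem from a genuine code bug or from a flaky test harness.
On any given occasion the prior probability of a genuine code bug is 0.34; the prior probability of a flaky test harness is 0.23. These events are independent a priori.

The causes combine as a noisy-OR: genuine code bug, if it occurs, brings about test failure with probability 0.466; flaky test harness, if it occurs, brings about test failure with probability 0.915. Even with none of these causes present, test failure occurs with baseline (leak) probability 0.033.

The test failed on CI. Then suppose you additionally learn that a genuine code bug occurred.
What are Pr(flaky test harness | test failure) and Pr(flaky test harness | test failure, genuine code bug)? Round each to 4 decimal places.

Under noisy-OR, P(test failure | causes) = 1 − (1−0.033)·∏(1−qᵢ) over the active causes.
Enumerate the 4 (genuine code bug, flaky test harness) configurations and weight by the priors:
  P(test failure) = 0.033*0.66*0.77 + 0.917805*0.66*0.23 + 0.483622*0.34*0.77 + 0.956108*0.34*0.23
        = 0.016771 + 0.139323 + 0.126612 + 0.074768 = 0.357474
The terms with flaky test harness present sum to 0.214091, so
  P(flaky test harness | test failure) = 0.214091 / 0.357474 ≈ 0.5989

Now condition on the additional information:
Numerator (weight on configurations with flaky test harness): 0.956108*0.23 = 0.219905
The normalizing constant is 0.483622*0.77 + 0.956108*0.23 = 0.592294
Posterior = 0.219905 / 0.592294 ≈ 0.3713
Conditioning on genuine code bug lowers the posterior on flaky test harness: the classic explaining-away effect in a common-effect structure.

Pr(flaky test harness | test failure) ≈ 0.5989; Pr(flaky test harness | test failure, genuine code bug) ≈ 0.3713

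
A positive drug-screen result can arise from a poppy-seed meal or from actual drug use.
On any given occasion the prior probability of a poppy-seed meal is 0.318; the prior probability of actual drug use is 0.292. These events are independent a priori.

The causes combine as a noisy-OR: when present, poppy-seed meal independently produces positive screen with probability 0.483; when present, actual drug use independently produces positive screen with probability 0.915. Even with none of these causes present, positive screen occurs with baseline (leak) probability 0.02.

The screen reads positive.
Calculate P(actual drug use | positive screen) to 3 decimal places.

Under noisy-OR, P(positive screen | causes) = 1 − (1−0.02)·∏(1−qᵢ) over the active causes.
P(positive screen) = 0.02*0.682*0.708 + 0.9167*0.682*0.292 + 0.49334*0.318*0.708 + 0.956934*0.318*0.292 = 0.009657 + 0.182555 + 0.111073 + 0.088857 = 0.392142
Restricting to configurations with actual drug use present: 0.182555 + 0.088857 = 0.271412.
So P(actual drug use | positive screen) = 0.271412/0.392142 ≈ 0.692.

P(actual drug use | positive screen) ≈ 0.692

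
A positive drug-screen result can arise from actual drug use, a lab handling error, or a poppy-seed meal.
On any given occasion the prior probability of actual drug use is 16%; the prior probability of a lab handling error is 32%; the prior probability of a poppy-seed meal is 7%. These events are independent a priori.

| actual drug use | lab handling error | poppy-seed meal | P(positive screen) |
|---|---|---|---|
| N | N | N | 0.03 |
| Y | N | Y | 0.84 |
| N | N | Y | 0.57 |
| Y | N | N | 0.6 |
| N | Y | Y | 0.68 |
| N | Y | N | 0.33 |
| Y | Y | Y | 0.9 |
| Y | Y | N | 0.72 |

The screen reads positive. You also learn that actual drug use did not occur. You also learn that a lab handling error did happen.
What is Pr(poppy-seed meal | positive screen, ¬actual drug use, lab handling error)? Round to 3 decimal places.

Weight on poppy-seed meal=true, given the evidence: 0.68×0.07 = 0.047600
Normalizer over all consistent configurations: 0.33×0.93 + 0.68×0.07 = 0.354500
Posterior = 0.047600 / 0.354500 ≈ 0.134

Pr(poppy-seed meal | positive screen, ¬actual drug use, lab handling error) ≈ 0.134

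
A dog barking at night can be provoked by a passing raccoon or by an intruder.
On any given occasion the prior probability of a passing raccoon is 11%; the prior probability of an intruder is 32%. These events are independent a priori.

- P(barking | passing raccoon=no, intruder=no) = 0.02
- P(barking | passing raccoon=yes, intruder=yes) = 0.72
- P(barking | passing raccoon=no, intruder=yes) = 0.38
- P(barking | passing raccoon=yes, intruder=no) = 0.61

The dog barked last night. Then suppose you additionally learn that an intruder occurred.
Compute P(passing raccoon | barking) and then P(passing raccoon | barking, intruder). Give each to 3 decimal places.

P(barking) = 0.02·0.89·0.68 + 0.38·0.89·0.32 + 0.61·0.11·0.68 + 0.72·0.11·0.32 = 0.012104 + 0.108224 + 0.045628 + 0.025344 = 0.191300
Of this, 0.070972 comes from 0.045628 + 0.025344 (the passing raccoon=true cases).
Hence the posterior is 0.070972/0.191300 ≈ 0.371.

Now condition on the additional information:
Sum P(barking|·) weighted by the priors over both values of passing raccoon:
  P(barking | intruder) = 0.38·0.89 + 0.72·0.11
        = 0.338200 + 0.079200 = 0.417400
Keeping only the passing raccoon-present terms gives 0.079200, so
  P(passing raccoon | barking, intruder) = 0.079200 / 0.417400 ≈ 0.190
This is intercausal reasoning (explaining away): once intruder accounts for the barking, passing raccoon becomes less likely.

P(passing raccoon | barking) ≈ 0.371; P(passing raccoon | barking, intruder) ≈ 0.190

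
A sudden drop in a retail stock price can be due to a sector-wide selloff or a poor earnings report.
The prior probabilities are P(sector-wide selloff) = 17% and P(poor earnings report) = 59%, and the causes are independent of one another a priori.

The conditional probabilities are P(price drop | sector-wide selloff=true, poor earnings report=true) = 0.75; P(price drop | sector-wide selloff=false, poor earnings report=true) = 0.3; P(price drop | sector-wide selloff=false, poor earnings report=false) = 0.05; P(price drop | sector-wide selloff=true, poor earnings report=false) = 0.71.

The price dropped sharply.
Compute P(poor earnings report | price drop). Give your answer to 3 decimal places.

Sum P(price drop|·) weighted by the priors over the 4 (sector-wide selloff, poor earnings report) configurations:
  P(price drop) = 0.05*0.83*0.41 + 0.3*0.83*0.59 + 0.71*0.17*0.41 + 0.75*0.17*0.59
        = 0.017015 + 0.146910 + 0.049487 + 0.075225 = 0.288637
Keeping only the poor earnings report-present terms gives 0.222135, so
  P(poor earnings report | price drop) = 0.222135 / 0.288637 ≈ 0.770

P(poor earnings report | price drop) ≈ 0.770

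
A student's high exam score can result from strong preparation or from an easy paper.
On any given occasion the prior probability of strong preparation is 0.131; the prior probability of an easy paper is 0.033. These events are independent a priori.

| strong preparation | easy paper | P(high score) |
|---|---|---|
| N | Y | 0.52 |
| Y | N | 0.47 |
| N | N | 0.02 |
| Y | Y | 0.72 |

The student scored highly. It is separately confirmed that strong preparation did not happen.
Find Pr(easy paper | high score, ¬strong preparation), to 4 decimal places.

Pr(easy paper | high score, ¬strong preparation) ≈ 0.4701

P(high score | ¬strong preparation) = 0.02*0.967 + 0.52*0.033 = 0.019340 + 0.017160 = 0.036500
The easy paper-present share is 0.52*0.033 = 0.017160.
So P(easy paper | high score, ¬strong preparation) = 0.017160/0.036500 ≈ 0.4701.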